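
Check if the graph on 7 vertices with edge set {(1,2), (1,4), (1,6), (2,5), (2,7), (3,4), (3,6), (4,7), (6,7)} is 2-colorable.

Step 1: Attempt 2-coloring using BFS:
  Start at vertex 1, assign color 0
  Color vertex 2 with color 1 (neighbor of 1)
  Color vertex 4 with color 1 (neighbor of 1)
  Color vertex 6 with color 1 (neighbor of 1)
  Color vertex 5 with color 0 (neighbor of 2)
  Color vertex 7 with color 0 (neighbor of 2)
  Color vertex 3 with color 0 (neighbor of 4)

Step 2: 2-coloring succeeded. No conflicts found.
  Set A (color 0): {1, 3, 5, 7}
  Set B (color 1): {2, 4, 6}

The graph is bipartite with partition {1, 3, 5, 7}, {2, 4, 6}.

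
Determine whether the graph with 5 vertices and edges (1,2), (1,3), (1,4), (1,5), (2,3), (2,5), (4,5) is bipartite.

Step 1: Attempt 2-coloring using BFS:
  Start at vertex 1, assign color 0
  Color vertex 2 with color 1 (neighbor of 1)
  Color vertex 3 with color 1 (neighbor of 1)
  Color vertex 4 with color 1 (neighbor of 1)
  Color vertex 5 with color 1 (neighbor of 1)

Step 2: Conflict found! Vertices 2 and 3 are adjacent but have the same color.
This means the graph contains an odd cycle.

The graph is NOT bipartite.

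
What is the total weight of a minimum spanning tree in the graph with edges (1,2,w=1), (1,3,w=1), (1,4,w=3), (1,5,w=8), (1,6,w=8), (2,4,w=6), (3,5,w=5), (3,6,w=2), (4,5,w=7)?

Apply Kruskal's algorithm (sort edges by weight, add if no cycle):

Sorted edges by weight:
  (1,2) w=1
  (1,3) w=1
  (3,6) w=2
  (1,4) w=3
  (3,5) w=5
  (2,4) w=6
  (4,5) w=7
  (1,6) w=8
  (1,5) w=8

Add edge (1,2) w=1 -- no cycle. Running total: 1
Add edge (1,3) w=1 -- no cycle. Running total: 2
Add edge (3,6) w=2 -- no cycle. Running total: 4
Add edge (1,4) w=3 -- no cycle. Running total: 7
Add edge (3,5) w=5 -- no cycle. Running total: 12

MST edges: (1,2,w=1), (1,3,w=1), (3,6,w=2), (1,4,w=3), (3,5,w=5)
Total MST weight: 1 + 1 + 2 + 3 + 5 = 12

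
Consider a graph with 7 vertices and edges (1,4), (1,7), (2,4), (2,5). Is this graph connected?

Step 1: Build adjacency list from edges:
  1: 4, 7
  2: 4, 5
  3: (none)
  4: 1, 2
  5: 2
  6: (none)
  7: 1

Step 2: Run BFS/DFS from vertex 1:
  Visited: {1, 4, 7, 2, 5}
  Reached 5 of 7 vertices

Step 3: Only 5 of 7 vertices reached. Graph is disconnected.
Connected components: {1, 2, 4, 5, 7}, {3}, {6}
Answer: No, the graph is not connected (3 components).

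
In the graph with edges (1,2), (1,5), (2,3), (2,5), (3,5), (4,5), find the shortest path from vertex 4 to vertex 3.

Step 1: Build adjacency list:
  1: 2, 5
  2: 1, 3, 5
  3: 2, 5
  4: 5
  5: 1, 2, 3, 4

Step 2: BFS from vertex 4 to find shortest path to 3:
  vertex 5 reached at distance 1
  vertex 1 reached at distance 2
  vertex 2 reached at distance 2
  vertex 3 reached at distance 2

Step 3: Shortest path: 4 -> 5 -> 3
Path length: 2 edges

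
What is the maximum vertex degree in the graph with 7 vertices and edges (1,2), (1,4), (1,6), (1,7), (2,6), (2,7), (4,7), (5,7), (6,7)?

Step 1: Count edges incident to each vertex:
  deg(1) = 4 (neighbors: 2, 4, 6, 7)
  deg(2) = 3 (neighbors: 1, 6, 7)
  deg(3) = 0 (neighbors: none)
  deg(4) = 2 (neighbors: 1, 7)
  deg(5) = 1 (neighbors: 7)
  deg(6) = 3 (neighbors: 1, 2, 7)
  deg(7) = 5 (neighbors: 1, 2, 4, 5, 6)

Step 2: Find maximum:
  max(4, 3, 0, 2, 1, 3, 5) = 5 (vertex 7)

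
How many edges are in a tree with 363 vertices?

A tree on n vertices always has exactly n - 1 edges.
For n = 363: edges = 363 - 1 = 362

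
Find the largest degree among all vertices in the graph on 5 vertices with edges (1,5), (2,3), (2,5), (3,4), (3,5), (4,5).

Step 1: Count edges incident to each vertex:
  deg(1) = 1 (neighbors: 5)
  deg(2) = 2 (neighbors: 3, 5)
  deg(3) = 3 (neighbors: 2, 4, 5)
  deg(4) = 2 (neighbors: 3, 5)
  deg(5) = 4 (neighbors: 1, 2, 3, 4)

Step 2: Find maximum:
  max(1, 2, 3, 2, 4) = 4 (vertex 5)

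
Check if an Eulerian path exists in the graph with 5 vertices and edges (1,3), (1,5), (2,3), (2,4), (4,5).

Step 1: Find the degree of each vertex:
  deg(1) = 2
  deg(2) = 2
  deg(3) = 2
  deg(4) = 2
  deg(5) = 2

Step 2: Count vertices with odd degree:
  All vertices have even degree (0 odd-degree vertices)

Step 3: Apply Euler's theorem:
  - Eulerian circuit exists iff graph is connected and all vertices have even degree
  - Eulerian path exists iff graph is connected and has 0 or 2 odd-degree vertices

Graph is connected with 0 odd-degree vertices.
Both Eulerian circuit and Eulerian path exist.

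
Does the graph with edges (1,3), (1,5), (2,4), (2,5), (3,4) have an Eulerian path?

Step 1: Find the degree of each vertex:
  deg(1) = 2
  deg(2) = 2
  deg(3) = 2
  deg(4) = 2
  deg(5) = 2

Step 2: Count vertices with odd degree:
  All vertices have even degree (0 odd-degree vertices)

Step 3: Apply Euler's theorem:
  - Eulerian circuit exists iff graph is connected and all vertices have even degree
  - Eulerian path exists iff graph is connected and has 0 or 2 odd-degree vertices

Graph is connected with 0 odd-degree vertices.
Both Eulerian circuit and Eulerian path exist.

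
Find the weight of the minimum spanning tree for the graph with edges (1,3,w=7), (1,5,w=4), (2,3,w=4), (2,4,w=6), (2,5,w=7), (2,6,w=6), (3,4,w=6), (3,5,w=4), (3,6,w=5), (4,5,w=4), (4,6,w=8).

Apply Kruskal's algorithm (sort edges by weight, add if no cycle):

Sorted edges by weight:
  (1,5) w=4
  (2,3) w=4
  (3,5) w=4
  (4,5) w=4
  (3,6) w=5
  (2,4) w=6
  (2,6) w=6
  (3,4) w=6
  (1,3) w=7
  (2,5) w=7
  (4,6) w=8

Add edge (1,5) w=4 -- no cycle. Running total: 4
Add edge (2,3) w=4 -- no cycle. Running total: 8
Add edge (3,5) w=4 -- no cycle. Running total: 12
Add edge (4,5) w=4 -- no cycle. Running total: 16
Add edge (3,6) w=5 -- no cycle. Running total: 21

MST edges: (1,5,w=4), (2,3,w=4), (3,5,w=4), (4,5,w=4), (3,6,w=5)
Total MST weight: 4 + 4 + 4 + 4 + 5 = 21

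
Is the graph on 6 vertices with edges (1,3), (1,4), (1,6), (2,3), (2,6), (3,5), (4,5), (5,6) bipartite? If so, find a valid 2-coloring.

Step 1: Attempt 2-coloring using BFS:
  Start at vertex 1, assign color 0
  Color vertex 3 with color 1 (neighbor of 1)
  Color vertex 4 with color 1 (neighbor of 1)
  Color vertex 6 with color 1 (neighbor of 1)
  Color vertex 2 with color 0 (neighbor of 3)
  Color vertex 5 with color 0 (neighbor of 3)

Step 2: 2-coloring succeeded. No conflicts found.
  Set A (color 0): {1, 2, 5}
  Set B (color 1): {3, 4, 6}

The graph is bipartite with partition {1, 2, 5}, {3, 4, 6}.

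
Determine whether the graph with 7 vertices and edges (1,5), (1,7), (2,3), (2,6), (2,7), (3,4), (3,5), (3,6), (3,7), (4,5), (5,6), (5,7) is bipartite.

Step 1: Attempt 2-coloring using BFS:
  Start at vertex 1, assign color 0
  Color vertex 5 with color 1 (neighbor of 1)
  Color vertex 7 with color 1 (neighbor of 1)
  Color vertex 3 with color 0 (neighbor of 5)
  Color vertex 4 with color 0 (neighbor of 5)
  Color vertex 6 with color 0 (neighbor of 5)

Step 2: Conflict found! Vertices 5 and 7 are adjacent but have the same color.
This means the graph contains an odd cycle.

The graph is NOT bipartite.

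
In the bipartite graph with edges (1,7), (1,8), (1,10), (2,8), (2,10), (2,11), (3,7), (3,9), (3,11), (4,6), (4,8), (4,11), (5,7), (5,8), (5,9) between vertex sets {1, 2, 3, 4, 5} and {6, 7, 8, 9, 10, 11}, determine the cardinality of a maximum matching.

Step 1: List the neighbors of each left vertex:
  1: 7, 8, 10
  2: 8, 10, 11
  3: 7, 9, 11
  4: 6, 8, 11
  5: 7, 8, 9

Step 2: Greedily match left vertices, then look for augmenting paths:
  Match 1 -- 10
  Match 2 -- 8
  Match 3 -- 9
  Match 4 -- 6
  Match 5 -- 7
  No augmenting path remains.

Step 3: Verify this is maximum:
  Matching size 5 = min(|L|, |R|) = min(5, 6), which is an upper bound, so this matching is maximum.

Maximum matching: {(1,10), (2,8), (3,9), (4,6), (5,7)}
Size: 5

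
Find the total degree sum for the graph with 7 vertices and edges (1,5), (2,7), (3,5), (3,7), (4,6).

Step 1: Count edges incident to each vertex:
  deg(1) = 1 (neighbors: 5)
  deg(2) = 1 (neighbors: 7)
  deg(3) = 2 (neighbors: 5, 7)
  deg(4) = 1 (neighbors: 6)
  deg(5) = 2 (neighbors: 1, 3)
  deg(6) = 1 (neighbors: 4)
  deg(7) = 2 (neighbors: 2, 3)

Step 2: Sum all degrees:
  1 + 1 + 2 + 1 + 2 + 1 + 2 = 10

Verification: sum of degrees = 2 * |E| = 2 * 5 = 10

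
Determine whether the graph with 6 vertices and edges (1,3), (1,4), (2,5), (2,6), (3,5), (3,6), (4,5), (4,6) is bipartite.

Step 1: Attempt 2-coloring using BFS:
  Start at vertex 1, assign color 0
  Color vertex 3 with color 1 (neighbor of 1)
  Color vertex 4 with color 1 (neighbor of 1)
  Color vertex 5 with color 0 (neighbor of 3)
  Color vertex 6 with color 0 (neighbor of 3)
  Color vertex 2 with color 1 (neighbor of 5)

Step 2: 2-coloring succeeded. No conflicts found.
  Set A (color 0): {1, 5, 6}
  Set B (color 1): {2, 3, 4}

The graph is bipartite with partition {1, 5, 6}, {2, 3, 4}.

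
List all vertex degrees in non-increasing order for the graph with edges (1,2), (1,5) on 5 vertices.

Step 1: Count edges incident to each vertex:
  deg(1) = 2 (neighbors: 2, 5)
  deg(2) = 1 (neighbors: 1)
  deg(3) = 0 (neighbors: none)
  deg(4) = 0 (neighbors: none)
  deg(5) = 1 (neighbors: 1)

Step 2: Sort degrees in non-increasing order:
  Degrees: [2, 1, 0, 0, 1] -> sorted: [2, 1, 1, 0, 0]

Degree sequence: [2, 1, 1, 0, 0]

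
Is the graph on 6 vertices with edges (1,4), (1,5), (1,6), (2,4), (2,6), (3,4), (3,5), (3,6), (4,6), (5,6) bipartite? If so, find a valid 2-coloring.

Step 1: Attempt 2-coloring using BFS:
  Start at vertex 1, assign color 0
  Color vertex 4 with color 1 (neighbor of 1)
  Color vertex 5 with color 1 (neighbor of 1)
  Color vertex 6 with color 1 (neighbor of 1)
  Color vertex 2 with color 0 (neighbor of 4)
  Color vertex 3 with color 0 (neighbor of 4)

Step 2: Conflict found! Vertices 4 and 6 are adjacent but have the same color.
This means the graph contains an odd cycle.

The graph is NOT bipartite.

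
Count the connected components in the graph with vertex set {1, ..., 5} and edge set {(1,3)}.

Step 1: Build adjacency list from edges:
  1: 3
  2: (none)
  3: 1
  4: (none)
  5: (none)

Step 2: Run BFS/DFS from vertex 1:
  Visited: {1, 3}
  Reached 2 of 5 vertices

Step 3: Only 2 of 5 vertices reached. Graph is disconnected.
Connected components: {1, 3}, {2}, {4}, {5}
Number of connected components: 4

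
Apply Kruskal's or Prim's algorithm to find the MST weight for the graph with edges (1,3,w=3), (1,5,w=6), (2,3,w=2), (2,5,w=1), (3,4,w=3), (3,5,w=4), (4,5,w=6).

Apply Kruskal's algorithm (sort edges by weight, add if no cycle):

Sorted edges by weight:
  (2,5) w=1
  (2,3) w=2
  (1,3) w=3
  (3,4) w=3
  (3,5) w=4
  (1,5) w=6
  (4,5) w=6

Add edge (2,5) w=1 -- no cycle. Running total: 1
Add edge (2,3) w=2 -- no cycle. Running total: 3
Add edge (1,3) w=3 -- no cycle. Running total: 6
Add edge (3,4) w=3 -- no cycle. Running total: 9

MST edges: (2,5,w=1), (2,3,w=2), (1,3,w=3), (3,4,w=3)
Total MST weight: 1 + 2 + 3 + 3 = 9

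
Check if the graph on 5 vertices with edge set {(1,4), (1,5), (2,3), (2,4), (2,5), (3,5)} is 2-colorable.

Step 1: Attempt 2-coloring using BFS:
  Start at vertex 1, assign color 0
  Color vertex 4 with color 1 (neighbor of 1)
  Color vertex 5 with color 1 (neighbor of 1)
  Color vertex 2 with color 0 (neighbor of 4)
  Color vertex 3 with color 0 (neighbor of 5)

Step 2: Conflict found! Vertices 2 and 3 are adjacent but have the same color.
This means the graph contains an odd cycle.

The graph is NOT bipartite.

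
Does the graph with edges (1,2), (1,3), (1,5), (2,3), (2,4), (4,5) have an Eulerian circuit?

Step 1: Find the degree of each vertex:
  deg(1) = 3
  deg(2) = 3
  deg(3) = 2
  deg(4) = 2
  deg(5) = 2

Step 2: Count vertices with odd degree:
  Odd-degree vertices: 1, 2 (2 total)

Step 3: Apply Euler's theorem:
  - Eulerian circuit exists iff graph is connected and all vertices have even degree
  - Eulerian path exists iff graph is connected and has 0 or 2 odd-degree vertices

Graph is connected with exactly 2 odd-degree vertices (1, 2).
Eulerian path exists (starting and ending at the odd-degree vertices), but no Eulerian circuit.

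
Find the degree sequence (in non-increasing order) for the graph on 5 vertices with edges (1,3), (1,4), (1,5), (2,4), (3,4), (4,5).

Step 1: Count edges incident to each vertex:
  deg(1) = 3 (neighbors: 3, 4, 5)
  deg(2) = 1 (neighbors: 4)
  deg(3) = 2 (neighbors: 1, 4)
  deg(4) = 4 (neighbors: 1, 2, 3, 5)
  deg(5) = 2 (neighbors: 1, 4)

Step 2: Sort degrees in non-increasing order:
  Degrees: [3, 1, 2, 4, 2] -> sorted: [4, 3, 2, 2, 1]

Degree sequence: [4, 3, 2, 2, 1]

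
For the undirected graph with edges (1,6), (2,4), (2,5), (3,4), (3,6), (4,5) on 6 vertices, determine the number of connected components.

Step 1: Build adjacency list from edges:
  1: 6
  2: 4, 5
  3: 4, 6
  4: 2, 3, 5
  5: 2, 4
  6: 1, 3

Step 2: Run BFS/DFS from vertex 1:
  Visited: {1, 6, 3, 4, 2, 5}
  Reached 6 of 6 vertices

Step 3: All 6 vertices reached from vertex 1, so the graph is connected.
Number of connected components: 1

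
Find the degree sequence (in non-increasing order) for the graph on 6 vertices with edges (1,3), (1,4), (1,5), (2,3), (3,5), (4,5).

Step 1: Count edges incident to each vertex:
  deg(1) = 3 (neighbors: 3, 4, 5)
  deg(2) = 1 (neighbors: 3)
  deg(3) = 3 (neighbors: 1, 2, 5)
  deg(4) = 2 (neighbors: 1, 5)
  deg(5) = 3 (neighbors: 1, 3, 4)
  deg(6) = 0 (neighbors: none)

Step 2: Sort degrees in non-increasing order:
  Degrees: [3, 1, 3, 2, 3, 0] -> sorted: [3, 3, 3, 2, 1, 0]

Degree sequence: [3, 3, 3, 2, 1, 0]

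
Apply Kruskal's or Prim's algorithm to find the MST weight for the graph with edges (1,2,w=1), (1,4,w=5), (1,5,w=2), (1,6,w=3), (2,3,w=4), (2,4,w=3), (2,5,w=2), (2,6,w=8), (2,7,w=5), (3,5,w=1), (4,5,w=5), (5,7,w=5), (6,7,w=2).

Apply Kruskal's algorithm (sort edges by weight, add if no cycle):

Sorted edges by weight:
  (1,2) w=1
  (3,5) w=1
  (1,5) w=2
  (2,5) w=2
  (6,7) w=2
  (1,6) w=3
  (2,4) w=3
  (2,3) w=4
  (1,4) w=5
  (2,7) w=5
  (4,5) w=5
  (5,7) w=5
  (2,6) w=8

Add edge (1,2) w=1 -- no cycle. Running total: 1
Add edge (3,5) w=1 -- no cycle. Running total: 2
Add edge (1,5) w=2 -- no cycle. Running total: 4
Skip edge (2,5) w=2 -- would create cycle
Add edge (6,7) w=2 -- no cycle. Running total: 6
Add edge (1,6) w=3 -- no cycle. Running total: 9
Add edge (2,4) w=3 -- no cycle. Running total: 12

MST edges: (1,2,w=1), (3,5,w=1), (1,5,w=2), (6,7,w=2), (1,6,w=3), (2,4,w=3)
Total MST weight: 1 + 1 + 2 + 2 + 3 + 3 = 12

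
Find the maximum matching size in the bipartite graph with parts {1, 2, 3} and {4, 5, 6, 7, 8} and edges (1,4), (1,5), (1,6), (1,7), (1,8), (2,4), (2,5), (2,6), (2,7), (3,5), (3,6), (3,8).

Step 1: List the neighbors of each left vertex:
  1: 4, 5, 6, 7, 8
  2: 4, 5, 6, 7
  3: 5, 6, 8

Step 2: Greedily match left vertices, then look for augmenting paths:
  Match 1 -- 4
  Match 2 -- 5
  Match 3 -- 6
  No augmenting path remains.

Step 3: Verify this is maximum:
  Matching size 3 = min(|L|, |R|) = min(3, 5), which is an upper bound, so this matching is maximum.

Maximum matching: {(1,4), (2,5), (3,6)}
Size: 3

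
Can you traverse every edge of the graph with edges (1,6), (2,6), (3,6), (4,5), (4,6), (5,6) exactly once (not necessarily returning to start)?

Step 1: Find the degree of each vertex:
  deg(1) = 1
  deg(2) = 1
  deg(3) = 1
  deg(4) = 2
  deg(5) = 2
  deg(6) = 5

Step 2: Count vertices with odd degree:
  Odd-degree vertices: 1, 2, 3, 6 (4 total)

Step 3: Apply Euler's theorem:
  - Eulerian circuit exists iff graph is connected and all vertices have even degree
  - Eulerian path exists iff graph is connected and has 0 or 2 odd-degree vertices

Graph has 4 odd-degree vertices (need 0 or 2).
Neither Eulerian path nor Eulerian circuit exists.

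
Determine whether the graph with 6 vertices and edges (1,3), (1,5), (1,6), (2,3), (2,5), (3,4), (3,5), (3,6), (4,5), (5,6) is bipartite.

Step 1: Attempt 2-coloring using BFS:
  Start at vertex 1, assign color 0
  Color vertex 3 with color 1 (neighbor of 1)
  Color vertex 5 with color 1 (neighbor of 1)
  Color vertex 6 with color 1 (neighbor of 1)
  Color vertex 2 with color 0 (neighbor of 3)
  Color vertex 4 with color 0 (neighbor of 3)

Step 2: Conflict found! Vertices 3 and 5 are adjacent but have the same color.
This means the graph contains an odd cycle.

The graph is NOT bipartite.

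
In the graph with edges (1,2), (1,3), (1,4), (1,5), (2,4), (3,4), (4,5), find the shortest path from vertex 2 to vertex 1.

Step 1: Build adjacency list:
  1: 2, 3, 4, 5
  2: 1, 4
  3: 1, 4
  4: 1, 2, 3, 5
  5: 1, 4

Step 2: BFS from vertex 2 to find shortest path to 1:
  vertex 1 reached at distance 1

Step 3: Shortest path: 2 -> 1
Path length: 1 edge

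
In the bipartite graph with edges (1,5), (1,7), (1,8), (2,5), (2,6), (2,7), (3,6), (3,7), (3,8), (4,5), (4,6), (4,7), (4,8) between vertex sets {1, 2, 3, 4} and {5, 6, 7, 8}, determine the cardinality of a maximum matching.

Step 1: List the neighbors of each left vertex:
  1: 5, 7, 8
  2: 5, 6, 7
  3: 6, 7, 8
  4: 5, 6, 7, 8

Step 2: Greedily match left vertices, then look for augmenting paths:
  Match 1 -- 5
  Match 2 -- 6
  Match 3 -- 7
  Match 4 -- 8
  No augmenting path remains.

Step 3: Verify this is maximum:
  Matching size 4 = min(|L|, |R|) = min(4, 4), which is an upper bound, so this matching is maximum.

Maximum matching: {(1,5), (2,6), (3,7), (4,8)}
Size: 4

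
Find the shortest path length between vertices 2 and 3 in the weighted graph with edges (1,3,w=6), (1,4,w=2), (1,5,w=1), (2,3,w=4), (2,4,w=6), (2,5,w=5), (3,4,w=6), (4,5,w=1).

Step 1: Build adjacency list with weights:
  1: 3(w=6), 4(w=2), 5(w=1)
  2: 3(w=4), 4(w=6), 5(w=5)
  3: 1(w=6), 2(w=4), 4(w=6)
  4: 1(w=2), 2(w=6), 3(w=6), 5(w=1)
  5: 1(w=1), 2(w=5), 4(w=1)

Step 2: Apply Dijkstra's algorithm from vertex 2:
  Visit vertex 2 (distance=0)
    Update dist[3] = 4
    Update dist[4] = 6
    Update dist[5] = 5
  Visit vertex 3 (distance=4)
    Update dist[1] = 10

Step 3: Shortest path: 2 -> 3
Total weight: 4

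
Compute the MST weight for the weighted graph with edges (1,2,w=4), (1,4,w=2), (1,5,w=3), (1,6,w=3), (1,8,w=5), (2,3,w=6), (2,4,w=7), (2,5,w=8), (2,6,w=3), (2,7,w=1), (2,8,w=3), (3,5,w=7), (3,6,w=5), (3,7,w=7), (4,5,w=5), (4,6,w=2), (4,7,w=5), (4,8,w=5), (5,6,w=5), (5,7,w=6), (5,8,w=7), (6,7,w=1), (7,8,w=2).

Apply Kruskal's algorithm (sort edges by weight, add if no cycle):

Sorted edges by weight:
  (2,7) w=1
  (6,7) w=1
  (1,4) w=2
  (4,6) w=2
  (7,8) w=2
  (1,5) w=3
  (1,6) w=3
  (2,6) w=3
  (2,8) w=3
  (1,2) w=4
  (1,8) w=5
  (3,6) w=5
  (4,5) w=5
  (4,7) w=5
  (4,8) w=5
  (5,6) w=5
  (2,3) w=6
  (5,7) w=6
  (2,4) w=7
  (3,5) w=7
  (3,7) w=7
  (5,8) w=7
  (2,5) w=8

Add edge (2,7) w=1 -- no cycle. Running total: 1
Add edge (6,7) w=1 -- no cycle. Running total: 2
Add edge (1,4) w=2 -- no cycle. Running total: 4
Add edge (4,6) w=2 -- no cycle. Running total: 6
Add edge (7,8) w=2 -- no cycle. Running total: 8
Add edge (1,5) w=3 -- no cycle. Running total: 11
Skip edge (1,6) w=3 -- would create cycle
Skip edge (2,6) w=3 -- would create cycle
Skip edge (2,8) w=3 -- would create cycle
Skip edge (1,2) w=4 -- would create cycle
Skip edge (1,8) w=5 -- would create cycle
Add edge (3,6) w=5 -- no cycle. Running total: 16

MST edges: (2,7,w=1), (6,7,w=1), (1,4,w=2), (4,6,w=2), (7,8,w=2), (1,5,w=3), (3,6,w=5)
Total MST weight: 1 + 1 + 2 + 2 + 2 + 3 + 5 = 16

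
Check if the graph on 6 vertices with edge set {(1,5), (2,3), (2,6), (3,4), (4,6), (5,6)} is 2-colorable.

Step 1: Attempt 2-coloring using BFS:
  Start at vertex 1, assign color 0
  Color vertex 5 with color 1 (neighbor of 1)
  Color vertex 6 with color 0 (neighbor of 5)
  Color vertex 2 with color 1 (neighbor of 6)
  Color vertex 4 with color 1 (neighbor of 6)
  Color vertex 3 with color 0 (neighbor of 2)

Step 2: 2-coloring succeeded. No conflicts found.
  Set A (color 0): {1, 3, 6}
  Set B (color 1): {2, 4, 5}

The graph is bipartite with partition {1, 3, 6}, {2, 4, 5}.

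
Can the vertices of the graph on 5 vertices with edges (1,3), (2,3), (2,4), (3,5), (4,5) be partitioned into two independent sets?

Step 1: Attempt 2-coloring using BFS:
  Start at vertex 1, assign color 0
  Color vertex 3 with color 1 (neighbor of 1)
  Color vertex 2 with color 0 (neighbor of 3)
  Color vertex 5 with color 0 (neighbor of 3)
  Color vertex 4 with color 1 (neighbor of 2)

Step 2: 2-coloring succeeded. No conflicts found.
  Set A (color 0): {1, 2, 5}
  Set B (color 1): {3, 4}

The graph is bipartite with partition {1, 2, 5}, {3, 4}.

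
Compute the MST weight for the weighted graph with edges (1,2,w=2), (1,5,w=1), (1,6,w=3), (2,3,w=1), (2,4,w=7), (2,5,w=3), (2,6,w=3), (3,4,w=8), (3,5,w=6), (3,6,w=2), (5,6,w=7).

Apply Kruskal's algorithm (sort edges by weight, add if no cycle):

Sorted edges by weight:
  (1,5) w=1
  (2,3) w=1
  (1,2) w=2
  (3,6) w=2
  (1,6) w=3
  (2,6) w=3
  (2,5) w=3
  (3,5) w=6
  (2,4) w=7
  (5,6) w=7
  (3,4) w=8

Add edge (1,5) w=1 -- no cycle. Running total: 1
Add edge (2,3) w=1 -- no cycle. Running total: 2
Add edge (1,2) w=2 -- no cycle. Running total: 4
Add edge (3,6) w=2 -- no cycle. Running total: 6
Skip edge (1,6) w=3 -- would create cycle
Skip edge (2,6) w=3 -- would create cycle
Skip edge (2,5) w=3 -- would create cycle
Skip edge (3,5) w=6 -- would create cycle
Add edge (2,4) w=7 -- no cycle. Running total: 13

MST edges: (1,5,w=1), (2,3,w=1), (1,2,w=2), (3,6,w=2), (2,4,w=7)
Total MST weight: 1 + 1 + 2 + 2 + 7 = 13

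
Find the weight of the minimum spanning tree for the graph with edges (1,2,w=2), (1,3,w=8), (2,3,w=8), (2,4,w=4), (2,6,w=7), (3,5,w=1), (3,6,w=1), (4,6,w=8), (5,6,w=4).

Apply Kruskal's algorithm (sort edges by weight, add if no cycle):

Sorted edges by weight:
  (3,5) w=1
  (3,6) w=1
  (1,2) w=2
  (2,4) w=4
  (5,6) w=4
  (2,6) w=7
  (1,3) w=8
  (2,3) w=8
  (4,6) w=8

Add edge (3,5) w=1 -- no cycle. Running total: 1
Add edge (3,6) w=1 -- no cycle. Running total: 2
Add edge (1,2) w=2 -- no cycle. Running total: 4
Add edge (2,4) w=4 -- no cycle. Running total: 8
Skip edge (5,6) w=4 -- would create cycle
Add edge (2,6) w=7 -- no cycle. Running total: 15

MST edges: (3,5,w=1), (3,6,w=1), (1,2,w=2), (2,4,w=4), (2,6,w=7)
Total MST weight: 1 + 1 + 2 + 4 + 7 = 15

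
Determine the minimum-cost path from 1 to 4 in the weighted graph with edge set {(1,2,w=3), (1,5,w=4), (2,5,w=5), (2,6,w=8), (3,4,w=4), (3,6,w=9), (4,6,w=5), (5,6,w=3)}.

Step 1: Build adjacency list with weights:
  1: 2(w=3), 5(w=4)
  2: 1(w=3), 5(w=5), 6(w=8)
  3: 4(w=4), 6(w=9)
  4: 3(w=4), 6(w=5)
  5: 1(w=4), 2(w=5), 6(w=3)
  6: 2(w=8), 3(w=9), 4(w=5), 5(w=3)

Step 2: Apply Dijkstra's algorithm from vertex 1:
  Visit vertex 1 (distance=0)
    Update dist[2] = 3
    Update dist[5] = 4
  Visit vertex 2 (distance=3)
    Update dist[6] = 11
  Visit vertex 5 (distance=4)
    Update dist[6] = 7
  Visit vertex 6 (distance=7)
    Update dist[3] = 16
    Update dist[4] = 12
  Visit vertex 4 (distance=12)

Step 3: Shortest path: 1 -> 5 -> 6 -> 4
Total weight: 4 + 3 + 5 = 12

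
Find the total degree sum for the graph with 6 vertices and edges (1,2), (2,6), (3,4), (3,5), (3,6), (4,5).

Step 1: Count edges incident to each vertex:
  deg(1) = 1 (neighbors: 2)
  deg(2) = 2 (neighbors: 1, 6)
  deg(3) = 3 (neighbors: 4, 5, 6)
  deg(4) = 2 (neighbors: 3, 5)
  deg(5) = 2 (neighbors: 3, 4)
  deg(6) = 2 (neighbors: 2, 3)

Step 2: Sum all degrees:
  1 + 2 + 3 + 2 + 2 + 2 = 12

Verification: sum of degrees = 2 * |E| = 2 * 6 = 12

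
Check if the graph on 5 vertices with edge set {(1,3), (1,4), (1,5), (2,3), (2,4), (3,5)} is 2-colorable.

Step 1: Attempt 2-coloring using BFS:
  Start at vertex 1, assign color 0
  Color vertex 3 with color 1 (neighbor of 1)
  Color vertex 4 with color 1 (neighbor of 1)
  Color vertex 5 with color 1 (neighbor of 1)
  Color vertex 2 with color 0 (neighbor of 3)

Step 2: Conflict found! Vertices 3 and 5 are adjacent but have the same color.
This means the graph contains an odd cycle.

The graph is NOT bipartite.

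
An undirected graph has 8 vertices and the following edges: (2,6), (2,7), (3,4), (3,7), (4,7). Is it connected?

Step 1: Build adjacency list from edges:
  1: (none)
  2: 6, 7
  3: 4, 7
  4: 3, 7
  5: (none)
  6: 2
  7: 2, 3, 4
  8: (none)

Step 2: Run BFS/DFS from vertex 1:
  Visited: {1}
  Reached 1 of 8 vertices

Step 3: Only 1 of 8 vertices reached. Graph is disconnected.
Connected components: {1}, {2, 3, 4, 6, 7}, {5}, {8}
Answer: No, the graph is not connected (4 components).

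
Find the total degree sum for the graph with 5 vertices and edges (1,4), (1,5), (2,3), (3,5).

Step 1: Count edges incident to each vertex:
  deg(1) = 2 (neighbors: 4, 5)
  deg(2) = 1 (neighbors: 3)
  deg(3) = 2 (neighbors: 2, 5)
  deg(4) = 1 (neighbors: 1)
  deg(5) = 2 (neighbors: 1, 3)

Step 2: Sum all degrees:
  2 + 1 + 2 + 1 + 2 = 8

Verification: sum of degrees = 2 * |E| = 2 * 4 = 8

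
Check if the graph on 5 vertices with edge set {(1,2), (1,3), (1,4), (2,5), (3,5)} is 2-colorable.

Step 1: Attempt 2-coloring using BFS:
  Start at vertex 1, assign color 0
  Color vertex 2 with color 1 (neighbor of 1)
  Color vertex 3 with color 1 (neighbor of 1)
  Color vertex 4 with color 1 (neighbor of 1)
  Color vertex 5 with color 0 (neighbor of 2)

Step 2: 2-coloring succeeded. No conflicts found.
  Set A (color 0): {1, 5}
  Set B (color 1): {2, 3, 4}

The graph is bipartite with partition {1, 5}, {2, 3, 4}.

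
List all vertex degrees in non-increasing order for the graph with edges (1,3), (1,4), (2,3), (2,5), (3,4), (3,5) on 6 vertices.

Step 1: Count edges incident to each vertex:
  deg(1) = 2 (neighbors: 3, 4)
  deg(2) = 2 (neighbors: 3, 5)
  deg(3) = 4 (neighbors: 1, 2, 4, 5)
  deg(4) = 2 (neighbors: 1, 3)
  deg(5) = 2 (neighbors: 2, 3)
  deg(6) = 0 (neighbors: none)

Step 2: Sort degrees in non-increasing order:
  Degrees: [2, 2, 4, 2, 2, 0] -> sorted: [4, 2, 2, 2, 2, 0]

Degree sequence: [4, 2, 2, 2, 2, 0]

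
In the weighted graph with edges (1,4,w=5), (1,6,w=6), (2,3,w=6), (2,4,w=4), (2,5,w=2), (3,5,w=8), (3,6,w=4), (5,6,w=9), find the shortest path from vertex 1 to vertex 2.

Step 1: Build adjacency list with weights:
  1: 4(w=5), 6(w=6)
  2: 3(w=6), 4(w=4), 5(w=2)
  3: 2(w=6), 5(w=8), 6(w=4)
  4: 1(w=5), 2(w=4)
  5: 2(w=2), 3(w=8), 6(w=9)
  6: 1(w=6), 3(w=4), 5(w=9)

Step 2: Apply Dijkstra's algorithm from vertex 1:
  Visit vertex 1 (distance=0)
    Update dist[4] = 5
    Update dist[6] = 6
  Visit vertex 4 (distance=5)
    Update dist[2] = 9
  Visit vertex 6 (distance=6)
    Update dist[3] = 10
    Update dist[5] = 15
  Visit vertex 2 (distance=9)
    Update dist[5] = 11

Step 3: Shortest path: 1 -> 4 -> 2
Total weight: 5 + 4 = 9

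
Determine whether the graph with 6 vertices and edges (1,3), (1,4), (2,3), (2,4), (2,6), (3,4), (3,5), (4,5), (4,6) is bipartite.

Step 1: Attempt 2-coloring using BFS:
  Start at vertex 1, assign color 0
  Color vertex 3 with color 1 (neighbor of 1)
  Color vertex 4 with color 1 (neighbor of 1)
  Color vertex 2 with color 0 (neighbor of 3)

Step 2: Conflict found! Vertices 3 and 4 are adjacent but have the same color.
This means the graph contains an odd cycle.

The graph is NOT bipartite.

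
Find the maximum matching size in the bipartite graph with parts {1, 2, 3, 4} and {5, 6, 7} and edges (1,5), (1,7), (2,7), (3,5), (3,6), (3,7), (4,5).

Step 1: List the neighbors of each left vertex:
  1: 5, 7
  2: 7
  3: 5, 6, 7
  4: 5

Step 2: Greedily match left vertices, then look for augmenting paths:
  Match 1 -- 5
  Match 2 -- 7
  Match 3 -- 6
  No augmenting path remains.

Step 3: Verify this is maximum:
  Matching size 3 = min(|L|, |R|) = min(4, 3), which is an upper bound, so this matching is maximum.

Maximum matching: {(1,5), (2,7), (3,6)}
Size: 3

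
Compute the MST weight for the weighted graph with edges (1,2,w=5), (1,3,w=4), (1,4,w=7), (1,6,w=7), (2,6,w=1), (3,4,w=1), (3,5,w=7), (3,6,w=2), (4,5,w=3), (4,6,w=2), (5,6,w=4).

Apply Kruskal's algorithm (sort edges by weight, add if no cycle):

Sorted edges by weight:
  (2,6) w=1
  (3,4) w=1
  (3,6) w=2
  (4,6) w=2
  (4,5) w=3
  (1,3) w=4
  (5,6) w=4
  (1,2) w=5
  (1,4) w=7
  (1,6) w=7
  (3,5) w=7

Add edge (2,6) w=1 -- no cycle. Running total: 1
Add edge (3,4) w=1 -- no cycle. Running total: 2
Add edge (3,6) w=2 -- no cycle. Running total: 4
Skip edge (4,6) w=2 -- would create cycle
Add edge (4,5) w=3 -- no cycle. Running total: 7
Add edge (1,3) w=4 -- no cycle. Running total: 11

MST edges: (2,6,w=1), (3,4,w=1), (3,6,w=2), (4,5,w=3), (1,3,w=4)
Total MST weight: 1 + 1 + 2 + 3 + 4 = 11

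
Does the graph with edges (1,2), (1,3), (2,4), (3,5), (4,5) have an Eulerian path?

Step 1: Find the degree of each vertex:
  deg(1) = 2
  deg(2) = 2
  deg(3) = 2
  deg(4) = 2
  deg(5) = 2

Step 2: Count vertices with odd degree:
  All vertices have even degree (0 odd-degree vertices)

Step 3: Apply Euler's theorem:
  - Eulerian circuit exists iff graph is connected and all vertices have even degree
  - Eulerian path exists iff graph is connected and has 0 or 2 odd-degree vertices

Graph is connected with 0 odd-degree vertices.
Both Eulerian circuit and Eulerian path exist.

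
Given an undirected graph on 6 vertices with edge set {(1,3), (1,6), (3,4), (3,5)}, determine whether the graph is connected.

Step 1: Build adjacency list from edges:
  1: 3, 6
  2: (none)
  3: 1, 4, 5
  4: 3
  5: 3
  6: 1

Step 2: Run BFS/DFS from vertex 1:
  Visited: {1, 3, 6, 4, 5}
  Reached 5 of 6 vertices

Step 3: Only 5 of 6 vertices reached. Graph is disconnected.
Connected components: {1, 3, 4, 5, 6}, {2}
Answer: No, the graph is not connected (2 components).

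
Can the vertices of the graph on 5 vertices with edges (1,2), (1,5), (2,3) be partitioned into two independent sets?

Step 1: Attempt 2-coloring using BFS:
  Start at vertex 1, assign color 0
  Color vertex 2 with color 1 (neighbor of 1)
  Color vertex 5 with color 1 (neighbor of 1)
  Color vertex 3 with color 0 (neighbor of 2)
  Start new component at vertex 4, assign color 0

Step 2: 2-coloring succeeded. No conflicts found.
  Set A (color 0): {1, 3, 4}
  Set B (color 1): {2, 5}

The graph is bipartite with partition {1, 3, 4}, {2, 5}.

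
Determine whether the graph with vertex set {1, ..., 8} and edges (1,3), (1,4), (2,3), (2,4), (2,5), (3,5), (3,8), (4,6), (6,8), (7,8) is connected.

Step 1: Build adjacency list from edges:
  1: 3, 4
  2: 3, 4, 5
  3: 1, 2, 5, 8
  4: 1, 2, 6
  5: 2, 3
  6: 4, 8
  7: 8
  8: 3, 6, 7

Step 2: Run BFS/DFS from vertex 1:
  Visited: {1, 3, 4, 2, 5, 8, 6, 7}
  Reached 8 of 8 vertices

Step 3: All 8 vertices reached from vertex 1, so the graph is connected.
Answer: Yes, the graph is connected.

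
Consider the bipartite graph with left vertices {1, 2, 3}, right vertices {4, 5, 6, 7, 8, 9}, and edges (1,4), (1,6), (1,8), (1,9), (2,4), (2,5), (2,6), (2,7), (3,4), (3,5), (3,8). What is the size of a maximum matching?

Step 1: List the neighbors of each left vertex:
  1: 4, 6, 8, 9
  2: 4, 5, 6, 7
  3: 4, 5, 8

Step 2: Greedily match left vertices, then look for augmenting paths:
  Match 1 -- 4
  Match 2 -- 5
  Match 3 -- 8
  No augmenting path remains.

Step 3: Verify this is maximum:
  Matching size 3 = min(|L|, |R|) = min(3, 6), which is an upper bound, so this matching is maximum.

Maximum matching: {(1,4), (2,5), (3,8)}
Size: 3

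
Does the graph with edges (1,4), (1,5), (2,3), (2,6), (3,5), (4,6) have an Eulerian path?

Step 1: Find the degree of each vertex:
  deg(1) = 2
  deg(2) = 2
  deg(3) = 2
  deg(4) = 2
  deg(5) = 2
  deg(6) = 2

Step 2: Count vertices with odd degree:
  All vertices have even degree (0 odd-degree vertices)

Step 3: Apply Euler's theorem:
  - Eulerian circuit exists iff graph is connected and all vertices have even degree
  - Eulerian path exists iff graph is connected and has 0 or 2 odd-degree vertices

Graph is connected with 0 odd-degree vertices.
Both Eulerian circuit and Eulerian path exist.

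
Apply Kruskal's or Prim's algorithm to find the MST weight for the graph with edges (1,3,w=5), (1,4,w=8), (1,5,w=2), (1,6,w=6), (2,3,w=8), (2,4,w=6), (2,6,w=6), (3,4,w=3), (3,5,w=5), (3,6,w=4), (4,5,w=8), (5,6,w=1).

Apply Kruskal's algorithm (sort edges by weight, add if no cycle):

Sorted edges by weight:
  (5,6) w=1
  (1,5) w=2
  (3,4) w=3
  (3,6) w=4
  (1,3) w=5
  (3,5) w=5
  (1,6) w=6
  (2,4) w=6
  (2,6) w=6
  (1,4) w=8
  (2,3) w=8
  (4,5) w=8

Add edge (5,6) w=1 -- no cycle. Running total: 1
Add edge (1,5) w=2 -- no cycle. Running total: 3
Add edge (3,4) w=3 -- no cycle. Running total: 6
Add edge (3,6) w=4 -- no cycle. Running total: 10
Skip edge (1,3) w=5 -- would create cycle
Skip edge (3,5) w=5 -- would create cycle
Skip edge (1,6) w=6 -- would create cycle
Add edge (2,4) w=6 -- no cycle. Running total: 16

MST edges: (5,6,w=1), (1,5,w=2), (3,4,w=3), (3,6,w=4), (2,4,w=6)
Total MST weight: 1 + 2 + 3 + 4 + 6 = 16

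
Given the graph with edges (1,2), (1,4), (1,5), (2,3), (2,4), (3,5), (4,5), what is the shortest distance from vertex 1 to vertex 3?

Step 1: Build adjacency list:
  1: 2, 4, 5
  2: 1, 3, 4
  3: 2, 5
  4: 1, 2, 5
  5: 1, 3, 4

Step 2: BFS from vertex 1 to find shortest path to 3:
  vertex 2 reached at distance 1
  vertex 4 reached at distance 1
  vertex 5 reached at distance 1
  vertex 3 reached at distance 2

Step 3: Shortest path: 1 -> 2 -> 3
Path length: 2 edges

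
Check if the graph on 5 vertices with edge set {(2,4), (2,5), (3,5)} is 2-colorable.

Step 1: Attempt 2-coloring using BFS:
  Start at vertex 1, assign color 0
  Start new component at vertex 2, assign color 0
  Color vertex 4 with color 1 (neighbor of 2)
  Color vertex 5 with color 1 (neighbor of 2)
  Color vertex 3 with color 0 (neighbor of 5)

Step 2: 2-coloring succeeded. No conflicts found.
  Set A (color 0): {1, 2, 3}
  Set B (color 1): {4, 5}

The graph is bipartite with partition {1, 2, 3}, {4, 5}.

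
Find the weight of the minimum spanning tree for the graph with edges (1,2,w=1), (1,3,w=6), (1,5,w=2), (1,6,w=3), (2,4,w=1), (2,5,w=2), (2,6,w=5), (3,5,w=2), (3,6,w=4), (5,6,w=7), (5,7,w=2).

Apply Kruskal's algorithm (sort edges by weight, add if no cycle):

Sorted edges by weight:
  (1,2) w=1
  (2,4) w=1
  (1,5) w=2
  (2,5) w=2
  (3,5) w=2
  (5,7) w=2
  (1,6) w=3
  (3,6) w=4
  (2,6) w=5
  (1,3) w=6
  (5,6) w=7

Add edge (1,2) w=1 -- no cycle. Running total: 1
Add edge (2,4) w=1 -- no cycle. Running total: 2
Add edge (1,5) w=2 -- no cycle. Running total: 4
Skip edge (2,5) w=2 -- would create cycle
Add edge (3,5) w=2 -- no cycle. Running total: 6
Add edge (5,7) w=2 -- no cycle. Running total: 8
Add edge (1,6) w=3 -- no cycle. Running total: 11

MST edges: (1,2,w=1), (2,4,w=1), (1,5,w=2), (3,5,w=2), (5,7,w=2), (1,6,w=3)
Total MST weight: 1 + 1 + 2 + 2 + 2 + 3 = 11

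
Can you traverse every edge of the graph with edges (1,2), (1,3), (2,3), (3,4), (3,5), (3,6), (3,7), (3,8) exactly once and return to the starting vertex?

Step 1: Find the degree of each vertex:
  deg(1) = 2
  deg(2) = 2
  deg(3) = 7
  deg(4) = 1
  deg(5) = 1
  deg(6) = 1
  deg(7) = 1
  deg(8) = 1

Step 2: Count vertices with odd degree:
  Odd-degree vertices: 3, 4, 5, 6, 7, 8 (6 total)

Step 3: Apply Euler's theorem:
  - Eulerian circuit exists iff graph is connected and all vertices have even degree
  - Eulerian path exists iff graph is connected and has 0 or 2 odd-degree vertices

Graph has 6 odd-degree vertices (need 0 or 2).
Neither Eulerian path nor Eulerian circuit exists.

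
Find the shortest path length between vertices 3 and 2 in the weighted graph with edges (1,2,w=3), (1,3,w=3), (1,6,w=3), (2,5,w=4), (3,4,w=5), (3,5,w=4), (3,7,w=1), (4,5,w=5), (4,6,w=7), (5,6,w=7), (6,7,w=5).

Step 1: Build adjacency list with weights:
  1: 2(w=3), 3(w=3), 6(w=3)
  2: 1(w=3), 5(w=4)
  3: 1(w=3), 4(w=5), 5(w=4), 7(w=1)
  4: 3(w=5), 5(w=5), 6(w=7)
  5: 2(w=4), 3(w=4), 4(w=5), 6(w=7)
  6: 1(w=3), 4(w=7), 5(w=7), 7(w=5)
  7: 3(w=1), 6(w=5)

Step 2: Apply Dijkstra's algorithm from vertex 3:
  Visit vertex 3 (distance=0)
    Update dist[1] = 3
    Update dist[4] = 5
    Update dist[5] = 4
    Update dist[7] = 1
  Visit vertex 7 (distance=1)
    Update dist[6] = 6
  Visit vertex 1 (distance=3)
    Update dist[2] = 6
  Visit vertex 5 (distance=4)
  Visit vertex 4 (distance=5)
  Visit vertex 2 (distance=6)

Step 3: Shortest path: 3 -> 1 -> 2
Total weight: 3 + 3 = 6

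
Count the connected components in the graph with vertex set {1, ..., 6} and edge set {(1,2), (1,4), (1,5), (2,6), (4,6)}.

Step 1: Build adjacency list from edges:
  1: 2, 4, 5
  2: 1, 6
  3: (none)
  4: 1, 6
  5: 1
  6: 2, 4

Step 2: Run BFS/DFS from vertex 1:
  Visited: {1, 2, 4, 5, 6}
  Reached 5 of 6 vertices

Step 3: Only 5 of 6 vertices reached. Graph is disconnected.
Connected components: {1, 2, 4, 5, 6}, {3}
Number of connected components: 2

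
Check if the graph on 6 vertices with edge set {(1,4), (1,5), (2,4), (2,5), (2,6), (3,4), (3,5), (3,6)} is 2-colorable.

Step 1: Attempt 2-coloring using BFS:
  Start at vertex 1, assign color 0
  Color vertex 4 with color 1 (neighbor of 1)
  Color vertex 5 with color 1 (neighbor of 1)
  Color vertex 2 with color 0 (neighbor of 4)
  Color vertex 3 with color 0 (neighbor of 4)
  Color vertex 6 with color 1 (neighbor of 2)

Step 2: 2-coloring succeeded. No conflicts found.
  Set A (color 0): {1, 2, 3}
  Set B (color 1): {4, 5, 6}

The graph is bipartite with partition {1, 2, 3}, {4, 5, 6}.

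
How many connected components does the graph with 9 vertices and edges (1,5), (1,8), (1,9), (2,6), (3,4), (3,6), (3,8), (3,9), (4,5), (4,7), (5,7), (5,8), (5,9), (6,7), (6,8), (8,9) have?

Step 1: Build adjacency list from edges:
  1: 5, 8, 9
  2: 6
  3: 4, 6, 8, 9
  4: 3, 5, 7
  5: 1, 4, 7, 8, 9
  6: 2, 3, 7, 8
  7: 4, 5, 6
  8: 1, 3, 5, 6, 9
  9: 1, 3, 5, 8

Step 2: Run BFS/DFS from vertex 1:
  Visited: {1, 5, 8, 9, 4, 7, 3, 6, 2}
  Reached 9 of 9 vertices

Step 3: All 9 vertices reached from vertex 1, so the graph is connected.
Number of connected components: 1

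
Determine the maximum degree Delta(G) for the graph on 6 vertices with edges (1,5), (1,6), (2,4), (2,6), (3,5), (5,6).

Step 1: Count edges incident to each vertex:
  deg(1) = 2 (neighbors: 5, 6)
  deg(2) = 2 (neighbors: 4, 6)
  deg(3) = 1 (neighbors: 5)
  deg(4) = 1 (neighbors: 2)
  deg(5) = 3 (neighbors: 1, 3, 6)
  deg(6) = 3 (neighbors: 1, 2, 5)

Step 2: Find maximum:
  max(2, 2, 1, 1, 3, 3) = 3 (vertex 5)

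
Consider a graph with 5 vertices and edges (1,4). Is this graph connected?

Step 1: Build adjacency list from edges:
  1: 4
  2: (none)
  3: (none)
  4: 1
  5: (none)

Step 2: Run BFS/DFS from vertex 1:
  Visited: {1, 4}
  Reached 2 of 5 vertices

Step 3: Only 2 of 5 vertices reached. Graph is disconnected.
Connected components: {1, 4}, {2}, {3}, {5}
Answer: No, the graph is not connected (4 components).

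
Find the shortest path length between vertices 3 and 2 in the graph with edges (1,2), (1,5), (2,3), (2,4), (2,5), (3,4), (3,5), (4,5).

Step 1: Build adjacency list:
  1: 2, 5
  2: 1, 3, 4, 5
  3: 2, 4, 5
  4: 2, 3, 5
  5: 1, 2, 3, 4

Step 2: BFS from vertex 3 to find shortest path to 2:
  vertex 2 reached at distance 1

Step 3: Shortest path: 3 -> 2
Path length: 1 edge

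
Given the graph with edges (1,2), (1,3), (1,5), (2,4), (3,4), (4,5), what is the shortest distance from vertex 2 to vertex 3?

Step 1: Build adjacency list:
  1: 2, 3, 5
  2: 1, 4
  3: 1, 4
  4: 2, 3, 5
  5: 1, 4

Step 2: BFS from vertex 2 to find shortest path to 3:
  vertex 1 reached at distance 1
  vertex 4 reached at distance 1
  vertex 3 reached at distance 2

Step 3: Shortest path: 2 -> 1 -> 3
Path length: 2 edges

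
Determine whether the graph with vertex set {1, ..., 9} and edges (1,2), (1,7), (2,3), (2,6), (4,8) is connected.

Step 1: Build adjacency list from edges:
  1: 2, 7
  2: 1, 3, 6
  3: 2
  4: 8
  5: (none)
  6: 2
  7: 1
  8: 4
  9: (none)

Step 2: Run BFS/DFS from vertex 1:
  Visited: {1, 2, 7, 3, 6}
  Reached 5 of 9 vertices

Step 3: Only 5 of 9 vertices reached. Graph is disconnected.
Connected components: {1, 2, 3, 6, 7}, {4, 8}, {5}, {9}
Answer: No, the graph is not connected (4 components).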